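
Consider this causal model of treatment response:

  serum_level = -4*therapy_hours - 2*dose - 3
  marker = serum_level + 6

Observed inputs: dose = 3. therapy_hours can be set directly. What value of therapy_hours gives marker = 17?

therapy_hours = -5

Substituting into the serum_level equation gives serum_level = -4*therapy_hours - 9.
marker becomes -4*therapy_hours - 3.
Solve -4*therapy_hours - 3 = 17: therapy_hours = (17 + 3) / -4 = -5.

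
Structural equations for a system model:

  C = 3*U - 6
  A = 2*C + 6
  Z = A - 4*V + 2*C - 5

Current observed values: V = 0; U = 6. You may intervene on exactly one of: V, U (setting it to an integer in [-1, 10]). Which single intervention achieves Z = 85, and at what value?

Intervening on V: Z = -4*V + 49. Reaching 85 requires V = -9, outside [-1, 10].
Intervening on U: with other inputs at their observed values, Z = 12*U - 23. Solving for 85 gives U = 9, within [-1, 10].

set U = 9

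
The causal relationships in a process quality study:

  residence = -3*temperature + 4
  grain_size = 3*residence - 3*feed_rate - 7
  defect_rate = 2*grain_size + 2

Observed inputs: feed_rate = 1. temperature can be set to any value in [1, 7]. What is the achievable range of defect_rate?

Substituting into the grain_size equation gives grain_size = -9*temperature + 2.
Substituting into the defect_rate equation gives defect_rate = -18*temperature + 6.
Linear in temperature, so extremes are at the endpoints: temperature = 1 gives defect_rate = -12; temperature = 7 gives defect_rate = -120.

-120 to -12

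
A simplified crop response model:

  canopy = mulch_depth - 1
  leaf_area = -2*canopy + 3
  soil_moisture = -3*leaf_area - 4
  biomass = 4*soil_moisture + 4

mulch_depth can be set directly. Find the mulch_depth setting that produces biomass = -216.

Substituting into the leaf_area equation gives leaf_area = -2*mulch_depth + 5.
Substituting into the soil_moisture equation gives soil_moisture = 6*mulch_depth - 19.
This gives biomass = 24*mulch_depth - 72.
Solve 24*mulch_depth - 72 = -216: mulch_depth = (-216 + 72) / 24 = -6.

mulch_depth = -6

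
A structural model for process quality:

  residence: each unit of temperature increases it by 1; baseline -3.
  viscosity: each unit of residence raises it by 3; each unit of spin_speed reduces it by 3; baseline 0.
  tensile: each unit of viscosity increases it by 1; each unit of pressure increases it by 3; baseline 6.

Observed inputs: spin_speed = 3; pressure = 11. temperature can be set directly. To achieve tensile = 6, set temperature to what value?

temperature = -5

Substituting into the viscosity equation gives viscosity = 3*temperature - 18.
This gives tensile = 3*temperature + 21.
Solve 3*temperature + 21 = 6: temperature = (6 - 21) / 3 = -5.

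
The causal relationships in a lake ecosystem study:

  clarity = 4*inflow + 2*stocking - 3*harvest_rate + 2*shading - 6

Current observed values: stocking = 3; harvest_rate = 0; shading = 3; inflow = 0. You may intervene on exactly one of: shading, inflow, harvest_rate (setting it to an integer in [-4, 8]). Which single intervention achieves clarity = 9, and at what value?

set harvest_rate = -1

Intervening on shading: clarity = 2*shading. Reaching 9 requires shading = 9/2, not an integer.
Intervening on inflow: clarity = 4*inflow + 6. Reaching 9 requires inflow = 3/4, not an integer.
Intervening on harvest_rate: with other inputs at their observed values, clarity = -3*harvest_rate + 6. Solving for 9 gives harvest_rate = -1, within [-4, 8].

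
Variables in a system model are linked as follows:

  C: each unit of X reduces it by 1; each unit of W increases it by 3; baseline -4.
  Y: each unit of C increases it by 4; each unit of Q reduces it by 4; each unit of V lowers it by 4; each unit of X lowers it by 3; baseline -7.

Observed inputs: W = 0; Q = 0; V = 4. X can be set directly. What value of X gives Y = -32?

Substituting into the C equation gives C = -X - 4.
So Y = -7*X - 39.
Solve -7*X - 39 = -32: X = (-32 + 39) / -7 = -1.

X = -1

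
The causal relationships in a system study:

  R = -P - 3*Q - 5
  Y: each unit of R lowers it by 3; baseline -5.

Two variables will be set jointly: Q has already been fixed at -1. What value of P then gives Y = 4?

With Q held at -1:
Substituting into the R equation gives R = -P - 2.
Y becomes 3*P + 1.
Solve 3*P + 1 = 4: P = (4 - 1) / 3 = 1.

P = 1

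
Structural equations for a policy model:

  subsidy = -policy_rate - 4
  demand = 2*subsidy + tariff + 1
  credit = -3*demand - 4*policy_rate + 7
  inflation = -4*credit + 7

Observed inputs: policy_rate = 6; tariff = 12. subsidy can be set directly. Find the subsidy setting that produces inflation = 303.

Intervening on subsidy fixes its value directly, overriding its dependence on policy_rate.
Substituting into the demand equation gives demand = 2*subsidy + 13.
Substituting into the credit equation gives credit = -6*subsidy - 56.
Substituting into the inflation equation gives inflation = 24*subsidy + 231.
Solve 24*subsidy + 231 = 303: subsidy = (303 - 231) / 24 = 3.

subsidy = 3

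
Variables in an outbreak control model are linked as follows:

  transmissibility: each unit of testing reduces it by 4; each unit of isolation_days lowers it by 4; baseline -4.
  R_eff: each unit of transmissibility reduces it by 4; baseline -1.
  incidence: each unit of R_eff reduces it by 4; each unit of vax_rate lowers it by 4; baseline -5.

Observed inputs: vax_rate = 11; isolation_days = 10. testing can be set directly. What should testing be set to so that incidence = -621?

testing = -2

Substituting into the transmissibility equation gives transmissibility = -4*testing - 44.
So R_eff = 16*testing + 175.
So incidence = -64*testing - 749.
Solve -64*testing - 749 = -621: testing = (-621 + 749) / -64 = -2.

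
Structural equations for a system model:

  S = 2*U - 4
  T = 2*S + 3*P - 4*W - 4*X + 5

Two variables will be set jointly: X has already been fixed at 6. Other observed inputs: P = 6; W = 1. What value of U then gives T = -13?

With X held at 6:
Substituting into the T equation gives T = 4*U - 13.
Solve 4*U - 13 = -13: U = (-13 + 13) / 4 = 0.

U = 0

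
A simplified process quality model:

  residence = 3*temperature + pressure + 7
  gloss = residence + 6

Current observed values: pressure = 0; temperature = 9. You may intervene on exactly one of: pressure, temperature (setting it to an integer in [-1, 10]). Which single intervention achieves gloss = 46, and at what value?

Intervening on pressure: with other inputs at their observed values, gloss = pressure + 40. Solving for 46 gives pressure = 6, within [-1, 10].
Intervening on temperature: gloss = 3*temperature + 13. Reaching 46 requires temperature = 11, outside [-1, 10].

set pressure = 6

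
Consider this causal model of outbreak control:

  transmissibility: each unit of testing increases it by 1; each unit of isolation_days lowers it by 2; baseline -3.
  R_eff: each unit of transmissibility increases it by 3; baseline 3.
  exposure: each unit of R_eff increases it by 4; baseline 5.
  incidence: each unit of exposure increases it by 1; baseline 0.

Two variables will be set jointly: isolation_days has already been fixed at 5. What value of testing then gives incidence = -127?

testing = 1

With isolation_days held at 5:
Substituting into the transmissibility equation gives transmissibility = testing - 13.
This gives R_eff = 3*testing - 36.
Substituting into the exposure equation gives exposure = 12*testing - 139.
Substituting into the incidence equation gives incidence = 12*testing - 139.
Solve 12*testing - 139 = -127: testing = (-127 + 139) / 12 = 1.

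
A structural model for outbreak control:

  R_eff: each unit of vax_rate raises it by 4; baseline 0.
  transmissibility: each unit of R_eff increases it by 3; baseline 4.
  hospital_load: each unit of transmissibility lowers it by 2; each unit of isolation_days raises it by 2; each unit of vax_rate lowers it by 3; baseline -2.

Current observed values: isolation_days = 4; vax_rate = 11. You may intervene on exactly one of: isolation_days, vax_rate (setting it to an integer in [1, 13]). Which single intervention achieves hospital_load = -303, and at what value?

Intervening on isolation_days: with other inputs at their observed values, hospital_load = 2*isolation_days - 307. Solving for -303 gives isolation_days = 2, within [1, 13].
Intervening on vax_rate: hospital_load = -27*vax_rate - 2. Reaching -303 requires vax_rate = 301/27, not an integer.

set isolation_days = 2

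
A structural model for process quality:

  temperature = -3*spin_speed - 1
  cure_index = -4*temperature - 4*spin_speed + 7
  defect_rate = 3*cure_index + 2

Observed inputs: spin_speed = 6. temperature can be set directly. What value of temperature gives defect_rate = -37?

Intervening on temperature fixes its value directly, overriding its dependence on spin_speed.
Substituting into the cure_index equation gives cure_index = -4*temperature - 17.
defect_rate becomes -12*temperature - 49.
Solve -12*temperature - 49 = -37: temperature = (-37 + 49) / -12 = -1.

temperature = -1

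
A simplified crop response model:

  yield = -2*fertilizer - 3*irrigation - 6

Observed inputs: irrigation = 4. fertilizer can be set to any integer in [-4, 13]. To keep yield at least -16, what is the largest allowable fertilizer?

Substituting into the yield equation gives yield = -2*fertilizer - 18.
Require -2*fertilizer - 18 ≥ -16, so fertilizer ≤ -1.
The largest integer in [-4, 13] satisfying this is -1.

fertilizer = -1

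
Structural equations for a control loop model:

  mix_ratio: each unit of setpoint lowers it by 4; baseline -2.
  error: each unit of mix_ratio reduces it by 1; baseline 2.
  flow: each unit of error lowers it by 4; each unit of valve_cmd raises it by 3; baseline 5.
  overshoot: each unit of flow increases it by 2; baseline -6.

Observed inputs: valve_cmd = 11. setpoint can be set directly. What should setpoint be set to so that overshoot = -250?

setpoint = 9

Substituting into the error equation gives error = 4*setpoint + 4.
flow becomes -16*setpoint + 22.
So overshoot = -32*setpoint + 38.
Solve -32*setpoint + 38 = -250: setpoint = (-250 - 38) / -32 = 9.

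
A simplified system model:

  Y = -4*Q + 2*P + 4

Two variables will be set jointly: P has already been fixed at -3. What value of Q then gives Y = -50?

With P held at -3:
Substituting into the Y equation gives Y = -4*Q - 2.
Solve -4*Q - 2 = -50: Q = (-50 + 2) / -4 = 12.

Q = 12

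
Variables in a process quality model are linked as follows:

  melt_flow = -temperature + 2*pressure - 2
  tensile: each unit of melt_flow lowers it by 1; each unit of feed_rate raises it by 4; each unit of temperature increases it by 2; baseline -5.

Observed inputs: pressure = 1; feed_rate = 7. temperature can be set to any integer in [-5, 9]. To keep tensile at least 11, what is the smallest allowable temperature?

temperature = -4

Substituting into the melt_flow equation gives melt_flow = -temperature.
Substituting into the tensile equation gives tensile = 3*temperature + 23.
Require 3*temperature + 23 ≥ 11, so temperature ≥ -4.
The smallest integer in [-5, 9] satisfying this is -4.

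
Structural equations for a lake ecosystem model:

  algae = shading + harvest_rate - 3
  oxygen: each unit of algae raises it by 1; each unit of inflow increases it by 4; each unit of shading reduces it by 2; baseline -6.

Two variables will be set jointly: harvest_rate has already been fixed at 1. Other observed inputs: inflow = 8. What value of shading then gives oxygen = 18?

With harvest_rate held at 1:
Substituting into the algae equation gives algae = shading - 2.
So oxygen = -shading + 24.
Solve -shading + 24 = 18: shading = (18 - 24) / -1 = 6.

shading = 6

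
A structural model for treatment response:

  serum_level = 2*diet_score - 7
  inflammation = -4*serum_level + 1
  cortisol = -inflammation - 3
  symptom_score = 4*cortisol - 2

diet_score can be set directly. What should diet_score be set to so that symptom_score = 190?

diet_score = 10

Substituting into the inflammation equation gives inflammation = -8*diet_score + 29.
This gives cortisol = 8*diet_score - 32.
Substituting into the symptom_score equation gives symptom_score = 32*diet_score - 130.
Solve 32*diet_score - 130 = 190: diet_score = (190 + 130) / 32 = 10.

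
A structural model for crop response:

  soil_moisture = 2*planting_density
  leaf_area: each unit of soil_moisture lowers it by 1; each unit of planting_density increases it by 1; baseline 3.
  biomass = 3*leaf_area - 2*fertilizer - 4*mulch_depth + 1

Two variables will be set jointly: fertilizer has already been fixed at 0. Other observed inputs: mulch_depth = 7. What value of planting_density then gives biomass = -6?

planting_density = -4

With fertilizer held at 0:
Substituting into the leaf_area equation gives leaf_area = -planting_density + 3.
Substituting into the biomass equation gives biomass = -3*planting_density - 18.
Solve -3*planting_density - 18 = -6: planting_density = (-6 + 18) / -3 = -4.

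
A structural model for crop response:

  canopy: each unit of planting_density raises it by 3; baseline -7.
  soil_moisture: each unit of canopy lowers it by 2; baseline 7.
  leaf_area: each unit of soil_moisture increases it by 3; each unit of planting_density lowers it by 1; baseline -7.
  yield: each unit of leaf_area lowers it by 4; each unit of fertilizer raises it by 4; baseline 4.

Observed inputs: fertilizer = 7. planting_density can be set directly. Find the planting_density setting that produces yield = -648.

planting_density = -6

Substituting into the soil_moisture equation gives soil_moisture = -6*planting_density + 21.
This gives leaf_area = -19*planting_density + 56.
This gives yield = 76*planting_density - 192.
Solve 76*planting_density - 192 = -648: planting_density = (-648 + 192) / 76 = -6.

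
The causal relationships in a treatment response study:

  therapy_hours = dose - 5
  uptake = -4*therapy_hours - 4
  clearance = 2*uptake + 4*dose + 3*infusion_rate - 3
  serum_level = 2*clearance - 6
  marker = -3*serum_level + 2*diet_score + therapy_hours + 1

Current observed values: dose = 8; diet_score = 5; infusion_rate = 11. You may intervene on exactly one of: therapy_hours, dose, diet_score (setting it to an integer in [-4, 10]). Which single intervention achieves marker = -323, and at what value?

set dose = 1

Intervening on therapy_hours: marker = 49*therapy_hours - 295. Reaching -323 requires therapy_hours = -4/7, not an integer.
Intervening on dose: with other inputs at their observed values, marker = 25*dose - 348. Solving for -323 gives dose = 1, within [-4, 10].
Intervening on diet_score: marker = 2*diet_score - 158. Reaching -323 requires diet_score = -165/2, not an integer.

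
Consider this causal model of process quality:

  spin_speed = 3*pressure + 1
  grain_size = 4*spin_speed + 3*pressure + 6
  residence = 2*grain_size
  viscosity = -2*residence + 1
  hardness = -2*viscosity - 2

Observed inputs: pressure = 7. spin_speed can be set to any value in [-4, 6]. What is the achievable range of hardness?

84 to 404

Intervening on spin_speed fixes its value directly, overriding its dependence on pressure.
Substituting into the grain_size equation gives grain_size = 4*spin_speed + 27.
Substituting into the residence equation gives residence = 8*spin_speed + 54.
Substituting into the viscosity equation gives viscosity = -16*spin_speed - 107.
Substituting into the hardness equation gives hardness = 32*spin_speed + 212.
Linear in spin_speed, so extremes are at the endpoints: spin_speed = -4 gives hardness = 84; spin_speed = 6 gives hardness = 404.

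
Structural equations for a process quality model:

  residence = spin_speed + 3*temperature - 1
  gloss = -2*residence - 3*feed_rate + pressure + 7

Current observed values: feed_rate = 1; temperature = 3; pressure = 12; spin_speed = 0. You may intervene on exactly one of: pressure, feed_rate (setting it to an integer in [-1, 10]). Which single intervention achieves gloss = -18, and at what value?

set feed_rate = 7

Intervening on pressure: gloss = pressure - 12. Reaching -18 requires pressure = -6, outside [-1, 10].
Intervening on feed_rate: with other inputs at their observed values, gloss = -3*feed_rate + 3. Solving for -18 gives feed_rate = 7, within [-1, 10].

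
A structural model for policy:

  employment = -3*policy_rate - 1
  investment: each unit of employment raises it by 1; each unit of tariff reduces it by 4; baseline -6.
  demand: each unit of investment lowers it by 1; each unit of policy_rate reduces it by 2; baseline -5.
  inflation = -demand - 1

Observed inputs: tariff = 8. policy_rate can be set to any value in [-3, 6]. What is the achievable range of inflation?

-41 to -32

Substituting into the investment equation gives investment = -3*policy_rate - 39.
Substituting into the demand equation gives demand = policy_rate + 34.
This gives inflation = -policy_rate - 35.
Linear in policy_rate, so extremes are at the endpoints: policy_rate = -3 gives inflation = -32; policy_rate = 6 gives inflation = -41.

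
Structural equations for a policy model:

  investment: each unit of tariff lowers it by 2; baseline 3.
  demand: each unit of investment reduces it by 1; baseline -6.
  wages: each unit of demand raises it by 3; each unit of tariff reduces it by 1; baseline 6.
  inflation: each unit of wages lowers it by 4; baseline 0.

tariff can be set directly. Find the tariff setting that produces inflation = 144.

Substituting into the demand equation gives demand = 2*tariff - 9.
Substituting into the wages equation gives wages = 5*tariff - 21.
This gives inflation = -20*tariff + 84.
Solve -20*tariff + 84 = 144: tariff = (144 - 84) / -20 = -3.

tariff = -3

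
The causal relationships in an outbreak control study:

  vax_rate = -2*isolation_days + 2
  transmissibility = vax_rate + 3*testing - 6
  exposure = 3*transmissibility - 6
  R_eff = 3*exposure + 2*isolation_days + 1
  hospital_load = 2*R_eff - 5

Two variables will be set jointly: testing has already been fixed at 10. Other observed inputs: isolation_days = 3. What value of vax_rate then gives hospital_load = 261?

With testing held at 10:
Intervening on vax_rate fixes its value directly, overriding its dependence on isolation_days.
Substituting into the transmissibility equation gives transmissibility = vax_rate + 24.
So exposure = 3*vax_rate + 66.
So R_eff = 9*vax_rate + 205.
Substituting into the hospital_load equation gives hospital_load = 18*vax_rate + 405.
Solve 18*vax_rate + 405 = 261: vax_rate = (261 - 405) / 18 = -8.

vax_rate = -8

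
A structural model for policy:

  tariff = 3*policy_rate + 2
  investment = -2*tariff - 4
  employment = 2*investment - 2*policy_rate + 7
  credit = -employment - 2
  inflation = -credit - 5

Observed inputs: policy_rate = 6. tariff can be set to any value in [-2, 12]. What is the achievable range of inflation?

Intervening on tariff fixes its value directly, overriding its dependence on policy_rate.
Substituting into the employment equation gives employment = -4*tariff - 13.
This gives credit = 4*tariff + 11.
So inflation = -4*tariff - 16.
Linear in tariff, so extremes are at the endpoints: tariff = -2 gives inflation = -8; tariff = 12 gives inflation = -64.

-64 to -8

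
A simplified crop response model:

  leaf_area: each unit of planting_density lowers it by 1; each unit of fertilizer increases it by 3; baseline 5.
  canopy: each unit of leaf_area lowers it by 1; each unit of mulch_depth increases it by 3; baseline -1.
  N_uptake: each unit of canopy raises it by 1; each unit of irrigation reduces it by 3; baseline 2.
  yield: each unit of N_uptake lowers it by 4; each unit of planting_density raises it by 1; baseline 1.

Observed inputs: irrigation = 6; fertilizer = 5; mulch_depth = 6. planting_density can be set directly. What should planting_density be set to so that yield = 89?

Substituting into the leaf_area equation gives leaf_area = -planting_density + 20.
So canopy = planting_density - 3.
This gives N_uptake = planting_density - 19.
Substituting into the yield equation gives yield = -3*planting_density + 77.
Solve -3*planting_density + 77 = 89: planting_density = (89 - 77) / -3 = -4.

planting_density = -4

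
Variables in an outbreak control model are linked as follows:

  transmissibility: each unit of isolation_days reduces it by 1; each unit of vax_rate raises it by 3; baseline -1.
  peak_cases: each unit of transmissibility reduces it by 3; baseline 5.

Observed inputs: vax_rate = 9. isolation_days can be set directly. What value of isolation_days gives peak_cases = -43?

Substituting into the transmissibility equation gives transmissibility = -isolation_days + 26.
Substituting into the peak_cases equation gives peak_cases = 3*isolation_days - 73.
Solve 3*isolation_days - 73 = -43: isolation_days = (-43 + 73) / 3 = 10.

isolation_days = 10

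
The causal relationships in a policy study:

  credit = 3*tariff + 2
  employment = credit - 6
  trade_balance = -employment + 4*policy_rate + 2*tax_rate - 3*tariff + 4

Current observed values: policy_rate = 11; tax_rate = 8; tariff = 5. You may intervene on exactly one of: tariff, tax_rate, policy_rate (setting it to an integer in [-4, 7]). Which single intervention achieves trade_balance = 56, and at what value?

set tariff = 2

Intervening on tariff: with other inputs at their observed values, trade_balance = -6*tariff + 68. Solving for 56 gives tariff = 2, within [-4, 7].
Intervening on tax_rate: trade_balance = 2*tax_rate + 22. Reaching 56 requires tax_rate = 17, outside [-4, 7].
Intervening on policy_rate: trade_balance = 4*policy_rate - 6. Reaching 56 requires policy_rate = 31/2, not an integer.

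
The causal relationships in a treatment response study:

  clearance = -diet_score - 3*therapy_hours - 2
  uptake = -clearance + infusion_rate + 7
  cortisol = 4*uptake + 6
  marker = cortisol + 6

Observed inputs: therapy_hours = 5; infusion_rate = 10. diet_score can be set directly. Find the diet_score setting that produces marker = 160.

Substituting into the clearance equation gives clearance = -diet_score - 17.
uptake becomes diet_score + 34.
Substituting into the cortisol equation gives cortisol = 4*diet_score + 142.
This gives marker = 4*diet_score + 148.
Solve 4*diet_score + 148 = 160: diet_score = (160 - 148) / 4 = 3.

diet_score = 3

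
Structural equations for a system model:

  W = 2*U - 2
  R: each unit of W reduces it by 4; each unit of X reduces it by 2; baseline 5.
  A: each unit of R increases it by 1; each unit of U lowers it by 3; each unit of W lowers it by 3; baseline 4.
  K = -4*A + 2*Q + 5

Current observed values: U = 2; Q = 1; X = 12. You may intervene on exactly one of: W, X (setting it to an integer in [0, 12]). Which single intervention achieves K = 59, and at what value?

set X = 1

Intervening on W: K = 28*W + 91. Reaching 59 requires W = -8/7, not an integer.
Intervening on X: with other inputs at their observed values, K = 8*X + 51. Solving for 59 gives X = 1, within [0, 12].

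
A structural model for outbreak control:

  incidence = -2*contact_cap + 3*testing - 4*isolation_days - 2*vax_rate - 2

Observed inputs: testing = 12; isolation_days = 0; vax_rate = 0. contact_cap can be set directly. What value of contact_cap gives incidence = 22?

Substituting into the incidence equation gives incidence = -2*contact_cap + 34.
Solve -2*contact_cap + 34 = 22: contact_cap = (22 - 34) / -2 = 6.

contact_cap = 6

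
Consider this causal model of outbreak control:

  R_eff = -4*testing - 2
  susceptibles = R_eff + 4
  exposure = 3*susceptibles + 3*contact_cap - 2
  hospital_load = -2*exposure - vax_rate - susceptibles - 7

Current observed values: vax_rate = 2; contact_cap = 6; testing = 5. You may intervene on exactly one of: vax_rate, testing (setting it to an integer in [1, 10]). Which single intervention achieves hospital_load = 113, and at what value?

Intervening on vax_rate: hospital_load = -vax_rate + 87. Reaching 113 requires vax_rate = -26, outside [1, 10].
Intervening on testing: with other inputs at their observed values, hospital_load = 28*testing - 55. Solving for 113 gives testing = 6, within [1, 10].

set testing = 6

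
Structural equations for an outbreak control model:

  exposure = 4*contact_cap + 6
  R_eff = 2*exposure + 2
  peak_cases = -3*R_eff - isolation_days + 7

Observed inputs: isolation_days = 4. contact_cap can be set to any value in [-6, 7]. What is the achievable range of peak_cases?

-207 to 105

Substituting into the R_eff equation gives R_eff = 8*contact_cap + 14.
So peak_cases = -24*contact_cap - 39.
Linear in contact_cap, so extremes are at the endpoints: contact_cap = -6 gives peak_cases = 105; contact_cap = 7 gives peak_cases = -207.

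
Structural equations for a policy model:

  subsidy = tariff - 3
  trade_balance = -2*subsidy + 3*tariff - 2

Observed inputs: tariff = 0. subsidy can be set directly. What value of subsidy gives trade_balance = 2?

subsidy = -2

Intervening on subsidy fixes its value directly, overriding its dependence on tariff.
Substituting into the trade_balance equation gives trade_balance = -2*subsidy - 2.
Solve -2*subsidy - 2 = 2: subsidy = (2 + 2) / -2 = -2.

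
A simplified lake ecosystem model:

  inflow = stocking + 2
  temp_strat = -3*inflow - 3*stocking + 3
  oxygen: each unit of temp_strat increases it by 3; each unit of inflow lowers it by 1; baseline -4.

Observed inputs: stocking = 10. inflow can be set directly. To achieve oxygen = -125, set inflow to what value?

Intervening on inflow fixes its value directly, overriding its dependence on stocking.
Substituting into the temp_strat equation gives temp_strat = -3*inflow - 27.
This gives oxygen = -10*inflow - 85.
Solve -10*inflow - 85 = -125: inflow = (-125 + 85) / -10 = 4.

inflow = 4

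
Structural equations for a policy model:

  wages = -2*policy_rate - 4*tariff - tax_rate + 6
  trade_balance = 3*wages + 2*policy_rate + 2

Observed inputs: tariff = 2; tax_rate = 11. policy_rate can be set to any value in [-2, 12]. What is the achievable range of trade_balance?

-85 to -29

Substituting into the wages equation gives wages = -2*policy_rate - 13.
So trade_balance = -4*policy_rate - 37.
Linear in policy_rate, so extremes are at the endpoints: policy_rate = -2 gives trade_balance = -29; policy_rate = 12 gives trade_balance = -85.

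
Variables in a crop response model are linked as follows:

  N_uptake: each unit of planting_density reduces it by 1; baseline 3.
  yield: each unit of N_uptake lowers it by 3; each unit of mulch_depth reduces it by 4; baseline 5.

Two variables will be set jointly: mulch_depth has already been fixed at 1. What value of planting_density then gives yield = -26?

With mulch_depth held at 1:
Substituting into the yield equation gives yield = 3*planting_density - 8.
Solve 3*planting_density - 8 = -26: planting_density = (-26 + 8) / 3 = -6.

planting_density = -6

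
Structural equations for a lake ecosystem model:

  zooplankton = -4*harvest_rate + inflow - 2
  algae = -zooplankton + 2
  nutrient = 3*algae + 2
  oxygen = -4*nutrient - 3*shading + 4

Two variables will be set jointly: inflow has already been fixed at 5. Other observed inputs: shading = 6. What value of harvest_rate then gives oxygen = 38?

With inflow held at 5:
Substituting into the zooplankton equation gives zooplankton = -4*harvest_rate + 3.
Substituting into the algae equation gives algae = 4*harvest_rate - 1.
This gives nutrient = 12*harvest_rate - 1.
This gives oxygen = -48*harvest_rate - 10.
Solve -48*harvest_rate - 10 = 38: harvest_rate = (38 + 10) / -48 = -1.

harvest_rate = -1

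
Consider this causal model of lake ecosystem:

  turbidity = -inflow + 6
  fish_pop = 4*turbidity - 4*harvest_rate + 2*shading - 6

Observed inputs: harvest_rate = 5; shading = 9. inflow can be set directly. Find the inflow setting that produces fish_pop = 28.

Substituting into the fish_pop equation gives fish_pop = -4*inflow + 16.
Solve -4*inflow + 16 = 28: inflow = (28 - 16) / -4 = -3.

inflow = -3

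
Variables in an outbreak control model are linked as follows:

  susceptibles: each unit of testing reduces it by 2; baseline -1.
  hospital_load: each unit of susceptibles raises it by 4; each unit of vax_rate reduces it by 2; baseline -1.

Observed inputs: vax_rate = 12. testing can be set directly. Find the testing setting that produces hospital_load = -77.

testing = 6

Substituting into the hospital_load equation gives hospital_load = -8*testing - 29.
Solve -8*testing - 29 = -77: testing = (-77 + 29) / -8 = 6.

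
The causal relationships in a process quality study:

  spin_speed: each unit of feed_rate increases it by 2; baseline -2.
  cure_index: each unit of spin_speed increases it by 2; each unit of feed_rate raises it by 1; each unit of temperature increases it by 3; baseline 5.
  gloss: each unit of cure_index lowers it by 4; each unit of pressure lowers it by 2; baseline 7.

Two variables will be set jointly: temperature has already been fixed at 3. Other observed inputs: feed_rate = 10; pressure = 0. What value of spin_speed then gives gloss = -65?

With temperature held at 3:
Intervening on spin_speed fixes its value directly, overriding its dependence on feed_rate.
Substituting into the cure_index equation gives cure_index = 2*spin_speed + 24.
Substituting into the gloss equation gives gloss = -8*spin_speed - 89.
Solve -8*spin_speed - 89 = -65: spin_speed = (-65 + 89) / -8 = -3.

spin_speed = -3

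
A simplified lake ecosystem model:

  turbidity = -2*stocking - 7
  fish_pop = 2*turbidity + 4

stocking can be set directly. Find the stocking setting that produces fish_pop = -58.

Substituting into the fish_pop equation gives fish_pop = -4*stocking - 10.
Solve -4*stocking - 10 = -58: stocking = (-58 + 10) / -4 = 12.

stocking = 12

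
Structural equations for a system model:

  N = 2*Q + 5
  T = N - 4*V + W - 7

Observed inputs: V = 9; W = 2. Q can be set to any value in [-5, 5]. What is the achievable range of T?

Substituting into the T equation gives T = 2*Q - 36.
Linear in Q, so extremes are at the endpoints: Q = -5 gives T = -46; Q = 5 gives T = -26.

-46 to -26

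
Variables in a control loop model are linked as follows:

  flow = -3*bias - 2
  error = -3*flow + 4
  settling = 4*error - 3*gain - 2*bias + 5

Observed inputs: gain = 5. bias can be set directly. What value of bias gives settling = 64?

bias = 1

Substituting into the error equation gives error = 9*bias + 10.
Substituting into the settling equation gives settling = 34*bias + 30.
Solve 34*bias + 30 = 64: bias = (64 - 30) / 34 = 1.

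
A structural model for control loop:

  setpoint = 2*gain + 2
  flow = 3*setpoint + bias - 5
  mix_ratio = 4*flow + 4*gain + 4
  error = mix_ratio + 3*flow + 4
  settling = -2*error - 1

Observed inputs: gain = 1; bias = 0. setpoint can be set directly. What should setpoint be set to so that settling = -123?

setpoint = 4

Intervening on setpoint fixes its value directly, overriding its dependence on gain.
Substituting into the flow equation gives flow = 3*setpoint - 5.
Substituting into the mix_ratio equation gives mix_ratio = 12*setpoint - 12.
So error = 21*setpoint - 23.
This gives settling = -42*setpoint + 45.
Solve -42*setpoint + 45 = -123: setpoint = (-123 - 45) / -42 = 4.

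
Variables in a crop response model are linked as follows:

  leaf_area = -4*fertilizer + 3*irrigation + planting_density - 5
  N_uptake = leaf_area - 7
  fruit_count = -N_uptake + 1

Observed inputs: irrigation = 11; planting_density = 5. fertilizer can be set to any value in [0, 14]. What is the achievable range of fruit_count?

Substituting into the leaf_area equation gives leaf_area = -4*fertilizer + 33.
Substituting into the N_uptake equation gives N_uptake = -4*fertilizer + 26.
Substituting into the fruit_count equation gives fruit_count = 4*fertilizer - 25.
Linear in fertilizer, so extremes are at the endpoints: fertilizer = 0 gives fruit_count = -25; fertilizer = 14 gives fruit_count = 31.

-25 to 31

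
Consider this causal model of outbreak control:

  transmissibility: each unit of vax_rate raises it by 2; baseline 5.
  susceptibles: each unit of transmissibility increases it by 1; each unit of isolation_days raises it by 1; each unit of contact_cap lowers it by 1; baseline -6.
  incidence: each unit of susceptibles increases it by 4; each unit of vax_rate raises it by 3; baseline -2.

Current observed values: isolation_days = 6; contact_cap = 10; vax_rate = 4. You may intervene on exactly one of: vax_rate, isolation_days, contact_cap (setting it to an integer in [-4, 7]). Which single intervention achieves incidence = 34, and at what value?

set contact_cap = 7

Intervening on vax_rate: incidence = 11*vax_rate - 22. Reaching 34 requires vax_rate = 56/11, not an integer.
Intervening on isolation_days: incidence = 4*isolation_days - 2. Reaching 34 requires isolation_days = 9, outside [-4, 7].
Intervening on contact_cap: with other inputs at their observed values, incidence = -4*contact_cap + 62. Solving for 34 gives contact_cap = 7, within [-4, 7].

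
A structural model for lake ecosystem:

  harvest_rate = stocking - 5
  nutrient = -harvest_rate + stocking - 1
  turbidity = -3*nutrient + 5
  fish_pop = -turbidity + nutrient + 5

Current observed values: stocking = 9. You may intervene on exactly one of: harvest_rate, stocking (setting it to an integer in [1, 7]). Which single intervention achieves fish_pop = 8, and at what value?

Intervening on harvest_rate: with other inputs at their observed values, fish_pop = -4*harvest_rate + 32. Solving for 8 gives harvest_rate = 6, within [1, 7].
Intervening on stocking: the paths from stocking to fish_pop cancel (net effect zero), leaving fish_pop = 16; 8 is unreachable this way.

set harvest_rate = 6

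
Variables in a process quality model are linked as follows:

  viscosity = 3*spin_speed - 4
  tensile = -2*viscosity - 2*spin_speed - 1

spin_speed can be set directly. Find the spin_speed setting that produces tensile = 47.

Substituting into the tensile equation gives tensile = -8*spin_speed + 7.
Solve -8*spin_speed + 7 = 47: spin_speed = (47 - 7) / -8 = -5.

spin_speed = -5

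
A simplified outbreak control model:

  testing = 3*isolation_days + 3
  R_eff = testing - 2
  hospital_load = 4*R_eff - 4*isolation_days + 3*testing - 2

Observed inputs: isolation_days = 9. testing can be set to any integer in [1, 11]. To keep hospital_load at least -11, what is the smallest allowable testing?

testing = 5

Intervening on testing fixes its value directly, overriding its dependence on isolation_days.
Substituting into the hospital_load equation gives hospital_load = 7*testing - 46.
Require 7*testing - 46 ≥ -11, so testing ≥ 5.
The smallest integer in [1, 11] satisfying this is 5.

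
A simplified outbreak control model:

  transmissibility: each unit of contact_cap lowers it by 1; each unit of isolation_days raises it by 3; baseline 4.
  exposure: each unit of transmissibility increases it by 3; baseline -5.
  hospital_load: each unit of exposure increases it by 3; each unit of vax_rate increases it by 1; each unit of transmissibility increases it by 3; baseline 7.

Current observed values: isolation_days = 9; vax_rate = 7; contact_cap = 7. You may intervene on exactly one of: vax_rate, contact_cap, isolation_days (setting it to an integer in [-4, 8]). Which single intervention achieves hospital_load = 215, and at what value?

Intervening on vax_rate: hospital_load = vax_rate + 280. Reaching 215 requires vax_rate = -65, outside [-4, 8].
Intervening on contact_cap: hospital_load = -12*contact_cap + 371. Reaching 215 requires contact_cap = 13, outside [-4, 8].
Intervening on isolation_days: with other inputs at their observed values, hospital_load = 36*isolation_days - 37. Solving for 215 gives isolation_days = 7, within [-4, 8].

set isolation_days = 7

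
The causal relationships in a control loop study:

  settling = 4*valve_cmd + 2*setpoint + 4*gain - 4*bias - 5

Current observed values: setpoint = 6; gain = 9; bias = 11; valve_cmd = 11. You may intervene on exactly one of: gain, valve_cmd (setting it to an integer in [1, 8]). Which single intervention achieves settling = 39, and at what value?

set gain = 8

Intervening on gain: with other inputs at their observed values, settling = 4*gain + 7. Solving for 39 gives gain = 8, within [1, 8].
Intervening on valve_cmd: settling = 4*valve_cmd - 1. Reaching 39 requires valve_cmd = 10, outside [1, 8].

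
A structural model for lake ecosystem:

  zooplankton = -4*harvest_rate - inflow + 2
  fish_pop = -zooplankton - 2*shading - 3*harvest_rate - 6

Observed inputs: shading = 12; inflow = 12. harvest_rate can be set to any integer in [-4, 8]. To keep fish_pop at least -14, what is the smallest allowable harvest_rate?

Substituting into the zooplankton equation gives zooplankton = -4*harvest_rate - 10.
Substituting into the fish_pop equation gives fish_pop = harvest_rate - 20.
Require harvest_rate - 20 ≥ -14, so harvest_rate ≥ 6.
The smallest integer in [-4, 8] satisfying this is 6.

harvest_rate = 6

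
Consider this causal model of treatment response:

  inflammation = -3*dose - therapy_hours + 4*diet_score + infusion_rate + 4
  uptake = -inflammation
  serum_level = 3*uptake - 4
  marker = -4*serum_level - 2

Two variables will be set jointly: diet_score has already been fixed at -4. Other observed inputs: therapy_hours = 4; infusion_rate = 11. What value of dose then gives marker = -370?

With diet_score held at -4:
Substituting into the inflammation equation gives inflammation = -3*dose - 5.
Substituting into the uptake equation gives uptake = 3*dose + 5.
This gives serum_level = 9*dose + 11.
Substituting into the marker equation gives marker = -36*dose - 46.
Solve -36*dose - 46 = -370: dose = (-370 + 46) / -36 = 9.

dose = 9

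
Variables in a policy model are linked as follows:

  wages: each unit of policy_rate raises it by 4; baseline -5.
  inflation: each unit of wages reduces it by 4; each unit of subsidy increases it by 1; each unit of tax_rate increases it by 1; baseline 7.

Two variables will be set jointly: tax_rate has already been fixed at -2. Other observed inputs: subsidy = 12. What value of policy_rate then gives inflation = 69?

With tax_rate held at -2:
Substituting into the inflation equation gives inflation = -16*policy_rate + 37.
Solve -16*policy_rate + 37 = 69: policy_rate = (69 - 37) / -16 = -2.

policy_rate = -2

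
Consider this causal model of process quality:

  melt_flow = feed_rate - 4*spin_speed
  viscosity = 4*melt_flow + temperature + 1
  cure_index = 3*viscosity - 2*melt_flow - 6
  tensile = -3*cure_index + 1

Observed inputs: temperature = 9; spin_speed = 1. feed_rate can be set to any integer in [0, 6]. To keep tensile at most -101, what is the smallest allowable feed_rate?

Substituting into the melt_flow equation gives melt_flow = feed_rate - 4.
This gives viscosity = 4*feed_rate - 6.
Substituting into the cure_index equation gives cure_index = 10*feed_rate - 16.
Substituting into the tensile equation gives tensile = -30*feed_rate + 49.
Require -30*feed_rate + 49 ≤ -101, so feed_rate ≥ 5.
The smallest integer in [0, 6] satisfying this is 5.

feed_rate = 5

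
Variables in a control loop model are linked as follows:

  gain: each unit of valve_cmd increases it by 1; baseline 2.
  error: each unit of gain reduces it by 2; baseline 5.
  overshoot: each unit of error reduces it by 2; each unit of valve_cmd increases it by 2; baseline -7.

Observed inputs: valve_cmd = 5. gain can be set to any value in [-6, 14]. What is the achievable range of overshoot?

Intervening on gain fixes its value directly, overriding its dependence on valve_cmd.
Substituting into the overshoot equation gives overshoot = 4*gain - 7.
Linear in gain, so extremes are at the endpoints: gain = -6 gives overshoot = -31; gain = 14 gives overshoot = 49.

-31 to 49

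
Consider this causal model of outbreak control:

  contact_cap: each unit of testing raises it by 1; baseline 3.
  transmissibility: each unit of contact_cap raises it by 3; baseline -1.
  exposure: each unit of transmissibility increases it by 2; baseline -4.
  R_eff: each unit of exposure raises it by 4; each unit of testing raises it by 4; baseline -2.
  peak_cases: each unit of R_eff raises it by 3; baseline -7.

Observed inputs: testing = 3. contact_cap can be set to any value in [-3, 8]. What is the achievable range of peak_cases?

-265 to 527

Intervening on contact_cap fixes its value directly, overriding its dependence on testing.
Substituting into the exposure equation gives exposure = 6*contact_cap - 6.
This gives R_eff = 24*contact_cap - 14.
Substituting into the peak_cases equation gives peak_cases = 72*contact_cap - 49.
Linear in contact_cap, so extremes are at the endpoints: contact_cap = -3 gives peak_cases = -265; contact_cap = 8 gives peak_cases = 527.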